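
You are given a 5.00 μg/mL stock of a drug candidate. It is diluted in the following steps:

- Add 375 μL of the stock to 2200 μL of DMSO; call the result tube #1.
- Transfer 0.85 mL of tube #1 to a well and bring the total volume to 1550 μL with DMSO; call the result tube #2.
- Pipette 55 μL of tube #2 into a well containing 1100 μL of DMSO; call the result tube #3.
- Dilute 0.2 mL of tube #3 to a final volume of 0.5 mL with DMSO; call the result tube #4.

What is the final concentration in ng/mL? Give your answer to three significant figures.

Step 1: 375 μL + 2200 μL = 2575 μL total → factor 2575/375 = 6.8667
Step 2: 0.85 mL brought to 1550 μL → factor 1.55/0.85 = 1.8235
Step 3: 55 μL + 1100 μL = 1155 μL total → factor 1155/55 = 21
Step 4: 0.2 mL brought to 0.5 mL → factor 0.5/0.2 = 2.5
Overall dilution factor = 6.8667 × 1.8235 × 21 × 2.5 = 657.38
Final = 5.00 μg/mL / 657.38 = 0.007606 μg/mL = 7.61 ng/mL

7.61 ng/mL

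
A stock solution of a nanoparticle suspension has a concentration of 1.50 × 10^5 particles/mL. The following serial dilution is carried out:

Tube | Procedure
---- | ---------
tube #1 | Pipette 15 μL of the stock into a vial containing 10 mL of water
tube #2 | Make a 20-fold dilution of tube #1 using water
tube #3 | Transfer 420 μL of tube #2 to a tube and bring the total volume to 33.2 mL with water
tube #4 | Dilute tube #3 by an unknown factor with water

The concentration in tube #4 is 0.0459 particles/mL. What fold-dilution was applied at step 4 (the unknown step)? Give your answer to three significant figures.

Step 1: 15 μL + 10 mL = 10015 μL total → factor 10015/15 = 667.67
Step 2: 20-fold → factor 20
Step 3: 420 μL brought to 33.2 mL → factor 33200/420 = 79.048
Step 4: unknown factor x
Product of known-step factors = 1.0555 × 10^6
Overall factor = 1.50 × 10^5 particles/mL / (0.0459 particles/mL) = 3.268 × 10^6
x = 3.268 × 10^6 / 1.0555 × 10^6 = 3.10

3.10-fold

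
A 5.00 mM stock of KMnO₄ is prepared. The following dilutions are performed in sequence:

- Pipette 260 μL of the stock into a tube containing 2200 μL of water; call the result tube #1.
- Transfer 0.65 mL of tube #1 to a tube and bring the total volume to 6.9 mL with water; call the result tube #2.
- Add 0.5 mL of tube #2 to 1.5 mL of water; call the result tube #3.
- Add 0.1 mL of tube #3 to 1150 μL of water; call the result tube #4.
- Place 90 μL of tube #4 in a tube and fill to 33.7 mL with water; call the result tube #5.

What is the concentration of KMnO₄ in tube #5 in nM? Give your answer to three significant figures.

Step 1: 260 μL + 2200 μL = 2460 μL total → factor 2460/260 = 9.4615
Step 2: 0.65 mL brought to 6.9 mL → factor 6.9/0.65 = 10.615
Step 3: 0.5 mL + 1.5 mL = 2 mL total → factor 2/0.5 = 4
Step 4: 0.1 mL + 1150 μL = 1.25 mL total → factor 1.25/0.1 = 12.5
Step 5: 90 μL brought to 33.7 mL → factor 33700/90 = 374.44
Overall dilution factor = 9.4615 × 10.615 × 4 × 12.5 × 374.44 = 1.8804 × 10^6
Final = 5.00 mM / 1.8804 × 10^6 = 2.659 × 10^-6 mM = 2.66 nM

2.66 nM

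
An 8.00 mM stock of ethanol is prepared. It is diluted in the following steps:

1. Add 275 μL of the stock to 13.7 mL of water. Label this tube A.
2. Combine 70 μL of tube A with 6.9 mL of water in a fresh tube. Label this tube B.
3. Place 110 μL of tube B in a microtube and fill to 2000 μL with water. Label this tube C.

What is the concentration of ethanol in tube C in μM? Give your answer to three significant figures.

Step 1: 275 μL + 13.7 mL = 13975 μL total → factor 13975/275 = 50.818
Step 2: 70 μL + 6.9 mL = 6970 μL total → factor 6970/70 = 99.571
Step 3: 110 μL brought to 2000 μL → factor 2000/110 = 18.182
Overall dilution factor = 50.818 × 99.571 × 18.182 = 92001
Final = 8.00 mM / 92001 = 8.696 × 10^-5 mM = 0.0870 μM

0.0870 μM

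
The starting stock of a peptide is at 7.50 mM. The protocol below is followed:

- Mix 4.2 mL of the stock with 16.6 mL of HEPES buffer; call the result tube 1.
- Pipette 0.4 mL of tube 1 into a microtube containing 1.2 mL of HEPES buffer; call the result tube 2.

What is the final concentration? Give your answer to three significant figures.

0.379 mM

Step 1: 4.2 mL + 16.6 mL = 20.8 mL total → factor 20.8/4.2 = 4.9524
Step 2: 0.4 mL + 1.2 mL = 1.6 mL total → factor 1.6/0.4 = 4
Overall dilution factor = 4.9524 × 4 = 19.81
Final = 7.50 mM / 19.81 = 0.379 mM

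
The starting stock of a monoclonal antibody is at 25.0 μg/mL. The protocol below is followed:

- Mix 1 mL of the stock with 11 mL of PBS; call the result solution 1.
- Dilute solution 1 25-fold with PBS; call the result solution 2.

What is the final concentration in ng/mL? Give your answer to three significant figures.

Step 1: 1 mL + 11 mL = 12 mL total → factor 12/1 = 12
Step 2: 25-fold → factor 25
Overall dilution factor = 12 × 25 = 300
Final = 25.0 μg/mL / 300 = 0.08333 μg/mL = 83.3 ng/mL

83.3 ng/mL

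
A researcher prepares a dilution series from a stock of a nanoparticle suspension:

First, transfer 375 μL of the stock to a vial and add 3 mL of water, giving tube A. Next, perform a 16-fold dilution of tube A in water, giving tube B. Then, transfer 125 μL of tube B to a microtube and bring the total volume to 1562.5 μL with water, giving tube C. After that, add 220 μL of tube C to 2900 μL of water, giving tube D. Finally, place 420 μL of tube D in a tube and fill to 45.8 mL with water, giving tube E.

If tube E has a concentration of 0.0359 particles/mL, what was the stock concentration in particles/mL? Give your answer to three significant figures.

9.99 × 10^4 particles/mL

Step 1: 375 μL + 3 mL = 3375 μL total → factor 3375/375 = 9
Step 2: 16-fold → factor 16
Step 3: 125 μL brought to 1562.5 μL → factor 1562.5/125 = 12.5
Step 4: 220 μL + 2900 μL = 3120 μL total → factor 3120/220 = 14.182
Step 5: 420 μL brought to 45.8 mL → factor 45800/420 = 109.05
Overall dilution factor = 9 × 16 × 12.5 × 14.182 × 109.05 = 2.7837 × 10^6
Stock = 0.0359 particles/mL × 2.7837 × 10^6 = 9.99 × 10^4 particles/mL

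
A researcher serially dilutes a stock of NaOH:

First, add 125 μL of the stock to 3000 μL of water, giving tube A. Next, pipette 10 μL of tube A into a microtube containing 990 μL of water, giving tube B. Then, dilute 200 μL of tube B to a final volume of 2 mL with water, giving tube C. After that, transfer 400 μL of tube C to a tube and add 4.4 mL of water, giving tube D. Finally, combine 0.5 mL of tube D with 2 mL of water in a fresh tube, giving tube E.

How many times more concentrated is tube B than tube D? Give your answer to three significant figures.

Step 1: 125 μL + 3000 μL = 3125 μL total → factor 3125/125 = 25
Step 2: 10 μL + 990 μL = 1000 μL total → factor 1000/10 = 100
Step 3: 200 μL brought to 2 mL → factor 2000/200 = 10
Step 4: 400 μL + 4.4 mL = 4800 μL total → factor 4800/400 = 12
Dilution factor to tube B = 2500; to tube D = 3 × 10^5
[tube B]/[tube D] = (factor to tube D)/(factor to tube B) = 3 × 10^5/2500 = 120

120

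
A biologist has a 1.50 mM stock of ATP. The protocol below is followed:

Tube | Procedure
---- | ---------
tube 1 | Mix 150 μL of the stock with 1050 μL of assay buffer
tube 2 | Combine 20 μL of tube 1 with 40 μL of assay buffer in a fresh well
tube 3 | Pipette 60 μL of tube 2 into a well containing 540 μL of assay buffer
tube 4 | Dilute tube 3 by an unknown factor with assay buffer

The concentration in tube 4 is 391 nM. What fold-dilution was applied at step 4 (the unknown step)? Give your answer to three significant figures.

16.0-fold

Step 1: 150 μL + 1050 μL = 1200 μL total → factor 1200/150 = 8
Step 2: 20 μL + 40 μL = 60 μL total → factor 60/20 = 3
Step 3: 60 μL + 540 μL = 600 μL total → factor 600/60 = 10
Step 4: unknown factor x
Product of known-step factors = 240
Overall factor = 1.50 mM / (391 nM) = 3836.3
x = 3836.3 / 240 = 16.0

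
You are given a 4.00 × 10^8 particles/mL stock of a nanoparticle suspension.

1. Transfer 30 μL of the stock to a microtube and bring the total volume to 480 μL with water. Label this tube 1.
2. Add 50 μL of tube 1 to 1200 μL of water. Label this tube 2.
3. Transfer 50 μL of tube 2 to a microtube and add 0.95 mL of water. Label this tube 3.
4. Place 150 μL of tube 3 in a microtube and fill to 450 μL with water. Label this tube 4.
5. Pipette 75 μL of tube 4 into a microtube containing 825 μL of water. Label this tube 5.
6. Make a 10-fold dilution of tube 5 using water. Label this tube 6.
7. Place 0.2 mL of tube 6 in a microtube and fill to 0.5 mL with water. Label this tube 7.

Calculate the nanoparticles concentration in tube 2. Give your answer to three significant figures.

Step 1: 30 μL brought to 480 μL → factor 480/30 = 16
Step 2: 50 μL + 1200 μL = 1250 μL total → factor 1250/50 = 25
Dilution factor through tube 2 = 16 × 25 = 400
[tube 2] = 4.00 × 10^8 particles/mL / 400 = 1.00 × 10^6 particles/mL

1.00 × 10^6 particles/mL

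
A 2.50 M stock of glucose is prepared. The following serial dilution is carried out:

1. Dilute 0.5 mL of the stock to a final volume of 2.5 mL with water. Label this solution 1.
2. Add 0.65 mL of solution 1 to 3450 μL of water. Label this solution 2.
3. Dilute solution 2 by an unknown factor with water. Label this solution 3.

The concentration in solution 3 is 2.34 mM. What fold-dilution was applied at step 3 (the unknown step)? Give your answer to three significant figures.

Step 1: 0.5 mL brought to 2.5 mL → factor 2.5/0.5 = 5
Step 2: 0.65 mL + 3450 μL = 4.1 mL total → factor 4.1/0.65 = 6.3077
Step 3: unknown factor x
Product of known-step factors = 31.538
Overall factor = 2.50 M / (2.34 mM) = 1068.4
x = 1068.4 / 31.538 = 33.9

33.9-fold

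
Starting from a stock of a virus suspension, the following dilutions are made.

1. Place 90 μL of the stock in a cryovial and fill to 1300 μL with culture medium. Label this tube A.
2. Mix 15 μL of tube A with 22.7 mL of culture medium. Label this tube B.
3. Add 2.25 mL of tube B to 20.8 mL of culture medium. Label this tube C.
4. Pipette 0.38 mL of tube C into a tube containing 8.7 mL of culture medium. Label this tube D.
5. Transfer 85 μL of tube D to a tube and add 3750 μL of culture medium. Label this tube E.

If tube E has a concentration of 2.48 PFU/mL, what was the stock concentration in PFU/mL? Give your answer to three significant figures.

Step 1: 90 μL brought to 1300 μL → factor 1300/90 = 14.444
Step 2: 15 μL + 22.7 mL = 22715 μL total → factor 22715/15 = 1514.3
Step 3: 2.25 mL + 20.8 mL = 23.05 mL total → factor 23.05/2.25 = 10.244
Step 4: 0.38 mL + 8.7 mL = 9.08 mL total → factor 9.08/0.38 = 23.895
Step 5: 85 μL + 3750 μL = 3835 μL total → factor 3835/85 = 45.118
Overall dilution factor = 14.444 × 1514.3 × 10.244 × 23.895 × 45.118 = 2.4158 × 10^8
Stock = 2.48 PFU/mL × 2.4158 × 10^8 = 5.99 × 10^8 PFU/mL

5.99 × 10^8 PFU/mL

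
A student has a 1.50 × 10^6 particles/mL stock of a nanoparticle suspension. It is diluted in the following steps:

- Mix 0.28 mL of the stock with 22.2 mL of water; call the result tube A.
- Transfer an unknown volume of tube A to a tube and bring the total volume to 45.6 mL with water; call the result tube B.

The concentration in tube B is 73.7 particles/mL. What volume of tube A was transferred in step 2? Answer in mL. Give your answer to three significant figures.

Step 1: 0.28 mL + 22.2 mL = 22.48 mL total → factor 22.48/0.28 = 80.286
Step 2: v brought to 45.6 mL → factor = 45.6 mL/v
Product of known-step factors = 80.286
Overall factor = 1.50 × 10^6 particles/mL / (73.7 particles/mL) = 20353
Step-2 factor = 20353 / 80.286 = 253.5
v = 45.6 mL / 253.5 = 0.180 mL

0.180 mL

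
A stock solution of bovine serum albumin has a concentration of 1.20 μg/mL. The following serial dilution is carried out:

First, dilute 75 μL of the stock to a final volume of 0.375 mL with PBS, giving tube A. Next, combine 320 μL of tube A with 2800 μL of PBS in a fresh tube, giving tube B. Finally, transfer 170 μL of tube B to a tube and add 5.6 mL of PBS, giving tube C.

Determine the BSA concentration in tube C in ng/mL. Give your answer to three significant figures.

0.725 ng/mL

Step 1: 75 μL brought to 0.375 mL → factor 375/75 = 5
Step 2: 320 μL + 2800 μL = 3120 μL total → factor 3120/320 = 9.75
Step 3: 170 μL + 5.6 mL = 5770 μL total → factor 5770/170 = 33.941
Overall dilution factor = 5 × 9.75 × 33.941 = 1654.6
Final = 1.20 μg/mL / 1654.6 = 0.0007252 μg/mL = 0.725 ng/mL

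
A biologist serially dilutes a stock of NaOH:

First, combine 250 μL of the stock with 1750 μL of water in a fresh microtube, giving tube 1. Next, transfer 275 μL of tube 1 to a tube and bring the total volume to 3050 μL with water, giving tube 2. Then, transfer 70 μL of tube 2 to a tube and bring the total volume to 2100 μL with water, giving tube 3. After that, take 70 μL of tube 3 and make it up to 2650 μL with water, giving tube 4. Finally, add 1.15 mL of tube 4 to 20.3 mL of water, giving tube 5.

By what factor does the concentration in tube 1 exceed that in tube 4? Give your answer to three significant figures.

Step 1: 250 μL + 1750 μL = 2000 μL total → factor 2000/250 = 8
Step 2: 275 μL brought to 3050 μL → factor 3050/275 = 11.091
Step 3: 70 μL brought to 2100 μL → factor 2100/70 = 30
Step 4: 70 μL brought to 2650 μL → factor 2650/70 = 37.857
Dilution factor to tube 1 = 8; to tube 4 = 1.0077 × 10^5
[tube 1]/[tube 4] = (factor to tube 4)/(factor to tube 1) = 1.0077 × 10^5/8 = 1.26 × 10^4

1.26 × 10^4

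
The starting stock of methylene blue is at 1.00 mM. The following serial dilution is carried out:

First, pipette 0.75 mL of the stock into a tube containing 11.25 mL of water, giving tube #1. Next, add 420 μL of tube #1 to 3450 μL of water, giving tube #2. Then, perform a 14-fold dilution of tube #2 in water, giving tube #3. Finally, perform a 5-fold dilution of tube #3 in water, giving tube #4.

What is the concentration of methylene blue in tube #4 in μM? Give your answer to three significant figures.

0.0969 μM

Step 1: 0.75 mL + 11.25 mL = 12 mL total → factor 12/0.75 = 16
Step 2: 420 μL + 3450 μL = 3870 μL total → factor 3870/420 = 9.2143
Step 3: 14-fold → factor 14
Step 4: 5-fold → factor 5
Overall dilution factor = 16 × 9.2143 × 14 × 5 = 10320
Final = 1.00 mM / 10320 = 9.690 × 10^-5 mM = 0.0969 μM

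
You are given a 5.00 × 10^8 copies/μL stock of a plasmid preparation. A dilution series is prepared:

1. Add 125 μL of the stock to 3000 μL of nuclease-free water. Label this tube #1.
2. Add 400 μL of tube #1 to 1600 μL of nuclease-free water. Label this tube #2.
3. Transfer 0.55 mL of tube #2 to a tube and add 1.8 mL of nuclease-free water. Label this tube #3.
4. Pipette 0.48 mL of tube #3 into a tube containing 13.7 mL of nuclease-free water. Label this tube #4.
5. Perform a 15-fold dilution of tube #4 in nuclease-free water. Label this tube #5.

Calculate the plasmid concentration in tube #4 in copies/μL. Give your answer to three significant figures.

3.17 × 10^4 copies/μL

Step 1: 125 μL + 3000 μL = 3125 μL total → factor 3125/125 = 25
Step 2: 400 μL + 1600 μL = 2000 μL total → factor 2000/400 = 5
Step 3: 0.55 mL + 1.8 mL = 2.35 mL total → factor 2.35/0.55 = 4.2727
Step 4: 0.48 mL + 13.7 mL = 14.18 mL total → factor 14.18/0.48 = 29.542
Dilution factor through tube #4 = 25 × 5 × 4.2727 × 29.542 = 15778
[tube #4] = 5.00 × 10^8 copies/μL / 15778 = 3.17 × 10^4 copies/μL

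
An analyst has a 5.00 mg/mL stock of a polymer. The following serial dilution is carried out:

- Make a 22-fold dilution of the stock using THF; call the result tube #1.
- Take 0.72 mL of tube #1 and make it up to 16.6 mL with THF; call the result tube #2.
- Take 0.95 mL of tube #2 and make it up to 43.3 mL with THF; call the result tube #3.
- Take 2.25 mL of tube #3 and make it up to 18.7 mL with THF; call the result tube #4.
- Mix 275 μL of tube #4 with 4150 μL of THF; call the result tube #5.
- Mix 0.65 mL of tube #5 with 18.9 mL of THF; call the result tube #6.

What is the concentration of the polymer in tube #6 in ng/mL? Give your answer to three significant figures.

0.0538 ng/mL

Step 1: 22-fold → factor 22
Step 2: 0.72 mL brought to 16.6 mL → factor 16.6/0.72 = 23.056
Step 3: 0.95 mL brought to 43.3 mL → factor 43.3/0.95 = 45.579
Step 4: 2.25 mL brought to 18.7 mL → factor 18.7/2.25 = 8.3111
Step 5: 275 μL + 4150 μL = 4425 μL total → factor 4425/275 = 16.091
Step 6: 0.65 mL + 18.9 mL = 19.55 mL total → factor 19.55/0.65 = 30.077
Overall dilution factor = 22 × 23.056 × 45.579 × 8.3111 × 16.091 × 30.077 = 9.299 × 10^7
Final = 5.00 mg/mL / 9.299 × 10^7 = 5.377 × 10^-8 mg/mL = 0.0538 ng/mL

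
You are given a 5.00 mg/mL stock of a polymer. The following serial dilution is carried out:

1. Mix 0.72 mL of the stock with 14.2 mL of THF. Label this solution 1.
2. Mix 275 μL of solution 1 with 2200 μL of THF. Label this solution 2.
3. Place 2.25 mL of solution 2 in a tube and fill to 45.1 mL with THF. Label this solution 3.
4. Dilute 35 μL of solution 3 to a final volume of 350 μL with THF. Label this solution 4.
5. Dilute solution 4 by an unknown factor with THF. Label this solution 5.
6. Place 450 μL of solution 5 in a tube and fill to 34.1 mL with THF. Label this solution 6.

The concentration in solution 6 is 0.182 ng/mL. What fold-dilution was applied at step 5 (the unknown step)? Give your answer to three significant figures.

9.70-fold

Step 1: 0.72 mL + 14.2 mL = 14.92 mL total → factor 14.92/0.72 = 20.722
Step 2: 275 μL + 2200 μL = 2475 μL total → factor 2475/275 = 9
Step 3: 2.25 mL brought to 45.1 mL → factor 45.1/2.25 = 20.044
Step 4: 35 μL brought to 350 μL → factor 350/35 = 10
Step 5: unknown factor x
Step 6: 450 μL brought to 34.1 mL → factor 34100/450 = 75.778
Product of known-step factors = 2.8328 × 10^6
Overall factor = 5.00 mg/mL / (0.182 ng/mL) = 2.7473 × 10^7
x = 2.7473 × 10^7 / 2.8328 × 10^6 = 9.70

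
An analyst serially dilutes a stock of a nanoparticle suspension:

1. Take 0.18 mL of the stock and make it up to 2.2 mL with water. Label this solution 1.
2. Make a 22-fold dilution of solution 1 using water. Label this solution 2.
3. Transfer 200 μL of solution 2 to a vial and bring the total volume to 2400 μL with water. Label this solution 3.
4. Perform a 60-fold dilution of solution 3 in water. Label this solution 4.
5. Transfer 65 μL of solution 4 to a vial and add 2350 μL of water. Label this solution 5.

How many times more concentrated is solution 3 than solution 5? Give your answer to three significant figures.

2.23 × 10^3

Step 1: 0.18 mL brought to 2.2 mL → factor 2.2/0.18 = 12.222
Step 2: 22-fold → factor 22
Step 3: 200 μL brought to 2400 μL → factor 2400/200 = 12
Step 4: 60-fold → factor 60
Step 5: 65 μL + 2350 μL = 2415 μL total → factor 2415/65 = 37.154
Dilution factor to solution 3 = 3226.7; to solution 5 = 7.193 × 10^6
[solution 3]/[solution 5] = (factor to solution 5)/(factor to solution 3) = 7.193 × 10^6/3226.7 = 2.23 × 10^3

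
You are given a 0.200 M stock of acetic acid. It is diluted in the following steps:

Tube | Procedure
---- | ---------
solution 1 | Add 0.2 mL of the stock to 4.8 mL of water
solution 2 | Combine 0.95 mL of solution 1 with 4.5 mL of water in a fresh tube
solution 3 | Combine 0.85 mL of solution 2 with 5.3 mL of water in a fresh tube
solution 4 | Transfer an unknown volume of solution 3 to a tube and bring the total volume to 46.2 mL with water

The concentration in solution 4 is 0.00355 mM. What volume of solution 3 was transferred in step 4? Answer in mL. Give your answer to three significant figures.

0.851 mL

Step 1: 0.2 mL + 4.8 mL = 5 mL total → factor 5/0.2 = 25
Step 2: 0.95 mL + 4.5 mL = 5.45 mL total → factor 5.45/0.95 = 5.7368
Step 3: 0.85 mL + 5.3 mL = 6.15 mL total → factor 6.15/0.85 = 7.2353
Step 4: v brought to 46.2 mL → factor = 46.2 mL/v
Product of known-step factors = 1037.7
Overall factor = 0.200 M / (0.00355 mM) = 56338
Step-4 factor = 56338 / 1037.7 = 54.292
v = 46.2 mL / 54.292 = 0.851 mL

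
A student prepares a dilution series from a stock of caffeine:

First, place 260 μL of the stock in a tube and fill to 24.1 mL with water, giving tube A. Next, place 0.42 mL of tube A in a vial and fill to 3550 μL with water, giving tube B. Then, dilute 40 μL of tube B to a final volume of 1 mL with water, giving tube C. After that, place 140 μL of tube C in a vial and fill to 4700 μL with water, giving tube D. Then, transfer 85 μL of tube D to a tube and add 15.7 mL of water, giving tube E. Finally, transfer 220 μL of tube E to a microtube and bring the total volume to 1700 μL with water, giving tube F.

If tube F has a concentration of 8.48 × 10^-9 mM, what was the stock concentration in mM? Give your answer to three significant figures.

Step 1: 260 μL brought to 24.1 mL → factor 24100/260 = 92.692
Step 2: 0.42 mL brought to 3550 μL → factor 3.55/0.42 = 8.4524
Step 3: 40 μL brought to 1 mL → factor 1000/40 = 25
Step 4: 140 μL brought to 4700 μL → factor 4700/140 = 33.571
Step 5: 85 μL + 15.7 mL = 15785 μL total → factor 15785/85 = 185.71
Step 6: 220 μL brought to 1700 μL → factor 1700/220 = 7.7273
Overall dilution factor = 92.692 × 8.4524 × 25 × 33.571 × 185.71 × 7.7273 = 9.4359 × 10^8
Stock = 8.48 × 10^-9 mM × 9.4359 × 10^8 = 8.00 mM

8.00 mM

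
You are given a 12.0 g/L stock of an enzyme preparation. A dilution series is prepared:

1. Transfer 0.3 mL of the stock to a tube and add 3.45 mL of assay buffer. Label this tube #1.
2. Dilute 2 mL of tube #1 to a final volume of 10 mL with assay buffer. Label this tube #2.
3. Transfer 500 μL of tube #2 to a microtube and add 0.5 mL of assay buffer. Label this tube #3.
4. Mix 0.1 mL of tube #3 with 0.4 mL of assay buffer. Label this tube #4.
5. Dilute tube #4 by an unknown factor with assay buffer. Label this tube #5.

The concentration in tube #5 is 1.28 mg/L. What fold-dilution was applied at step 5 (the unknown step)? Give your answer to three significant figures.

Step 1: 0.3 mL + 3.45 mL = 3.75 mL total → factor 3.75/0.3 = 12.5
Step 2: 2 mL brought to 10 mL → factor 10/2 = 5
Step 3: 500 μL + 0.5 mL = 1000 μL total → factor 1000/500 = 2
Step 4: 0.1 mL + 0.4 mL = 0.5 mL total → factor 0.5/0.1 = 5
Step 5: unknown factor x
Product of known-step factors = 625
Overall factor = 12.0 g/L / (1.28 mg/L) = 9375
x = 9375 / 625 = 15.0

15.0-fold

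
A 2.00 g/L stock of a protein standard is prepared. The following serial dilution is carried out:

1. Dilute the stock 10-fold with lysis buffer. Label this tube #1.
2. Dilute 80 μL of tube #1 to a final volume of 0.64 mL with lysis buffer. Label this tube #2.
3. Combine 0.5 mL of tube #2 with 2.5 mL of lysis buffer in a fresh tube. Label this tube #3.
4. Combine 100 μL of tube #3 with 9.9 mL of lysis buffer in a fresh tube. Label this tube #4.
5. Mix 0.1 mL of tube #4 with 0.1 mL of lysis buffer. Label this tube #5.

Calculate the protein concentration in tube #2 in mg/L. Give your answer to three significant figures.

Step 1: 10-fold → factor 10
Step 2: 80 μL brought to 0.64 mL → factor 640/80 = 8
Dilution factor through tube #2 = 10 × 8 = 80
[tube #2] = 2.00 g/L / 80 = 0.02500 g/L = 25.0 mg/L

25.0 mg/L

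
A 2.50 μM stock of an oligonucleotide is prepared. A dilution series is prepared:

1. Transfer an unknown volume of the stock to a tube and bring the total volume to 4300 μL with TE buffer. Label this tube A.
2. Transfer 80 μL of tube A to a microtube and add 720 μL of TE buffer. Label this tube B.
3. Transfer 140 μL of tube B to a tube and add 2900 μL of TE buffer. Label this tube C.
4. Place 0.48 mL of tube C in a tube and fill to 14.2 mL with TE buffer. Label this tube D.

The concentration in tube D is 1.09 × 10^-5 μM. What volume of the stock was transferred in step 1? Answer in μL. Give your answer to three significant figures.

120 μL

Step 1: v brought to 4300 μL → factor = 4300 μL/v
Step 2: 80 μL + 720 μL = 800 μL total → factor 800/80 = 10
Step 3: 140 μL + 2900 μL = 3040 μL total → factor 3040/140 = 21.714
Step 4: 0.48 mL brought to 14.2 mL → factor 14.2/0.48 = 29.583
Product of known-step factors = 6423.8
Overall factor = 2.50 μM / (1.09 × 10^-5 μM) = 2.2936 × 10^5
Step-1 factor = 2.2936 × 10^5 / 6423.8 = 35.704
v = 4300 μL / 35.704 = 120 μL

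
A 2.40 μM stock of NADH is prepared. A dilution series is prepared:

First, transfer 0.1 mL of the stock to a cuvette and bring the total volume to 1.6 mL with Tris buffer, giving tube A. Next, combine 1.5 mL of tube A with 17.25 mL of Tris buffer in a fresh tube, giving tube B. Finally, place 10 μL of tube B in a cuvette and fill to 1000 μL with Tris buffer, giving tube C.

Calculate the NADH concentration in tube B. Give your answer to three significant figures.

Step 1: 0.1 mL brought to 1.6 mL → factor 1.6/0.1 = 16
Step 2: 1.5 mL + 17.25 mL = 18.75 mL total → factor 18.75/1.5 = 12.5
Dilution factor through tube B = 16 × 12.5 = 200
[tube B] = 2.40 μM / 200 = 0.0120 μM

0.0120 μM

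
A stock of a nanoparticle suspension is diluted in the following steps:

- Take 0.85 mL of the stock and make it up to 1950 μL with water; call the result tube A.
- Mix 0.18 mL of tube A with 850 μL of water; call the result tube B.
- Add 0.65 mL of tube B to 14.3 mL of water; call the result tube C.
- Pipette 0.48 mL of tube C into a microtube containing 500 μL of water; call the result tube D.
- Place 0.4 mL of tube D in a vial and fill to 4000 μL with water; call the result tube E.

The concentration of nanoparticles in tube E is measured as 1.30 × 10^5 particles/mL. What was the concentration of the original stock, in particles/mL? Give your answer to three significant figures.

8.01 × 10^8 particles/mL

Step 1: 0.85 mL brought to 1950 μL → factor 1.95/0.85 = 2.2941
Step 2: 0.18 mL + 850 μL = 1.03 mL total → factor 1.03/0.18 = 5.7222
Step 3: 0.65 mL + 14.3 mL = 14.95 mL total → factor 14.95/0.65 = 23
Step 4: 0.48 mL + 500 μL = 0.98 mL total → factor 0.98/0.48 = 2.0417
Step 5: 0.4 mL brought to 4000 μL → factor 4/0.4 = 10
Overall dilution factor = 2.2941 × 5.7222 × 23 × 2.0417 × 10 = 6164.4
Stock = 1.30 × 10^5 particles/mL × 6164.4 = 8.01 × 10^8 particles/mL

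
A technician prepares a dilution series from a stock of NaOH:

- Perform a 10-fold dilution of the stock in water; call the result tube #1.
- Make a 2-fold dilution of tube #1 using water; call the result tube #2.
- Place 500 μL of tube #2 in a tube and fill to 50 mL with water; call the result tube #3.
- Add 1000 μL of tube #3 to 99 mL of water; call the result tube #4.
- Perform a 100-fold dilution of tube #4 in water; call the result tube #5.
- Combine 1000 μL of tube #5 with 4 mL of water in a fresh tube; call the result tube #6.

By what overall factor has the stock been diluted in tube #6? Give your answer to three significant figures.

Step 1: 10-fold → factor 10
Step 2: 2-fold → factor 2
Step 3: 500 μL brought to 50 mL → factor 50000/500 = 100
Step 4: 1000 μL + 99 mL = 1 × 10^5 μL total → factor 1 × 10^5/1000 = 100
Step 5: 100-fold → factor 100
Step 6: 1000 μL + 4 mL = 5000 μL total → factor 5000/1000 = 5
Overall dilution factor = 10 × 2 × 100 × 100 × 100 × 5 = 1 × 10^8

1.00 × 10^8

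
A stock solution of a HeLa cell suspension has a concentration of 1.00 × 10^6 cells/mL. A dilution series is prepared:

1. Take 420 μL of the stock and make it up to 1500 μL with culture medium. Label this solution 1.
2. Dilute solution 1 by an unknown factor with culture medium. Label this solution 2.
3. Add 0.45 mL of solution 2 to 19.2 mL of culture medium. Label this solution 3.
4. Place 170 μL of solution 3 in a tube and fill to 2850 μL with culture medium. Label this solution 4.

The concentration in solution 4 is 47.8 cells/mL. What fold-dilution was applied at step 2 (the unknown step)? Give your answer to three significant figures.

Step 1: 420 μL brought to 1500 μL → factor 1500/420 = 3.5714
Step 2: unknown factor x
Step 3: 0.45 mL + 19.2 mL = 19.65 mL total → factor 19.65/0.45 = 43.667
Step 4: 170 μL brought to 2850 μL → factor 2850/170 = 16.765
Product of known-step factors = 2614.5
Overall factor = 1.00 × 10^6 cells/mL / (47.8 cells/mL) = 20921
x = 20921 / 2614.5 = 8.00

8.00-fold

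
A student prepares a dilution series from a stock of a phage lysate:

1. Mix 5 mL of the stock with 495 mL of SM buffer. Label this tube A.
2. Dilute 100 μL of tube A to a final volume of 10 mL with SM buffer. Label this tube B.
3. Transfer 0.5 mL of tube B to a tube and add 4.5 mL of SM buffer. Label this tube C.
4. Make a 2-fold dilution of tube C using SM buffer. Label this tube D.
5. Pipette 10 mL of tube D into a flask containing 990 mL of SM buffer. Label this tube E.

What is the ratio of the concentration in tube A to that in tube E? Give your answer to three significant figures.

Step 1: 5 mL + 495 mL = 500 mL total → factor 500/5 = 100
Step 2: 100 μL brought to 10 mL → factor 10000/100 = 100
Step 3: 0.5 mL + 4.5 mL = 5 mL total → factor 5/0.5 = 10
Step 4: 2-fold → factor 2
Step 5: 10 mL + 990 mL = 1000 mL total → factor 1000/10 = 100
Dilution factor to tube A = 100; to tube E = 2 × 10^7
[tube A]/[tube E] = (factor to tube E)/(factor to tube A) = 2 × 10^7/100 = 2.00 × 10^5

2.00 × 10^5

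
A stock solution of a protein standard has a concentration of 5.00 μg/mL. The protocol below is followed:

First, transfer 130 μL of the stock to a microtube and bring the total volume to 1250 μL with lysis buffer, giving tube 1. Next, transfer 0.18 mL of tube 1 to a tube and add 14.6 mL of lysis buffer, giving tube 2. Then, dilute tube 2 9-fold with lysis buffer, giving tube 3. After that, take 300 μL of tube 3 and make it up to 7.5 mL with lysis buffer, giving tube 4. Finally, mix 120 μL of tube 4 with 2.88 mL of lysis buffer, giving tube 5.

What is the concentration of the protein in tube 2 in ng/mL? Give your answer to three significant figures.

6.33 ng/mL

Step 1: 130 μL brought to 1250 μL → factor 1250/130 = 9.6154
Step 2: 0.18 mL + 14.6 mL = 14.78 mL total → factor 14.78/0.18 = 82.111
Dilution factor through tube 2 = 9.6154 × 82.111 = 789.53
[tube 2] = 5.00 μg/mL / 789.53 = 0.006333 μg/mL = 6.33 ng/mL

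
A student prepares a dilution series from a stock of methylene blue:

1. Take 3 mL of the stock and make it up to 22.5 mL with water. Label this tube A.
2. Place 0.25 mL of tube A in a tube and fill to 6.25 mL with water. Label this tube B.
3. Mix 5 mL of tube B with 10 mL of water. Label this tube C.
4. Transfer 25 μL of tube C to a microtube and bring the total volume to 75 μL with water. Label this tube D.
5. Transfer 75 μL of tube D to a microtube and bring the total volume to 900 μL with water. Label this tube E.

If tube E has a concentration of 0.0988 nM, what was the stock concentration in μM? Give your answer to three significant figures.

Step 1: 3 mL brought to 22.5 mL → factor 22.5/3 = 7.5
Step 2: 0.25 mL brought to 6.25 mL → factor 6.25/0.25 = 25
Step 3: 5 mL + 10 mL = 15 mL total → factor 15/5 = 3
Step 4: 25 μL brought to 75 μL → factor 75/25 = 3
Step 5: 75 μL brought to 900 μL → factor 900/75 = 12
Overall dilution factor = 7.5 × 25 × 3 × 3 × 12 = 20250
Stock = 0.0988 nM × 20250 = 2001 nM = 2.00 μM

2.00 μM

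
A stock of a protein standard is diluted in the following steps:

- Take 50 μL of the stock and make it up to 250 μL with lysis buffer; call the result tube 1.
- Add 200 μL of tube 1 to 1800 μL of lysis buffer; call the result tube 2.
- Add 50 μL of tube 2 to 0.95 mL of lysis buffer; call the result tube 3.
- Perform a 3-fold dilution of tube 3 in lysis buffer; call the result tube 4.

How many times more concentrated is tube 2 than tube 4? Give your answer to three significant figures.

Step 1: 50 μL brought to 250 μL → factor 250/50 = 5
Step 2: 200 μL + 1800 μL = 2000 μL total → factor 2000/200 = 10
Step 3: 50 μL + 0.95 mL = 1000 μL total → factor 1000/50 = 20
Step 4: 3-fold → factor 3
Dilution factor to tube 2 = 50; to tube 4 = 3000
[tube 2]/[tube 4] = (factor to tube 4)/(factor to tube 2) = 3000/50 = 60.0

60.0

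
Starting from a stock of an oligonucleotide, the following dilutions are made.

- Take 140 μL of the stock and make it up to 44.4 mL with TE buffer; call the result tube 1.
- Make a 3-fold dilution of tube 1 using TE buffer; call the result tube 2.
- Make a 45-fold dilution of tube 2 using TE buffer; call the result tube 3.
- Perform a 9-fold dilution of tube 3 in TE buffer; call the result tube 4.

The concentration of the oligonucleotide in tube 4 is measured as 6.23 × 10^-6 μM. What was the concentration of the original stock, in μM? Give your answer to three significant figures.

Step 1: 140 μL brought to 44.4 mL → factor 44400/140 = 317.14
Step 2: 3-fold → factor 3
Step 3: 45-fold → factor 45
Step 4: 9-fold → factor 9
Overall dilution factor = 317.14 × 3 × 45 × 9 = 3.8533 × 10^5
Stock = 6.23 × 10^-6 μM × 3.8533 × 10^5 = 2.40 μM

2.40 μM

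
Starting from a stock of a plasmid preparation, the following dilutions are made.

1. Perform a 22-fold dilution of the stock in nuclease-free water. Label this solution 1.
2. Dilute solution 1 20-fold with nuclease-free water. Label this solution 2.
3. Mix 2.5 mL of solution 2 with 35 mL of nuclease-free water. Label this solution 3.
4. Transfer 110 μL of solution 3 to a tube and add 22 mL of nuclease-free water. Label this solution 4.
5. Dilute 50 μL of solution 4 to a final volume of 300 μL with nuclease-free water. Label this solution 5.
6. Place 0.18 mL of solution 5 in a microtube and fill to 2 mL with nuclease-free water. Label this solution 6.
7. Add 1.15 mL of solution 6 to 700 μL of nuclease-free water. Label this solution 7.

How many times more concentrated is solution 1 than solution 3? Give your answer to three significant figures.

Step 1: 22-fold → factor 22
Step 2: 20-fold → factor 20
Step 3: 2.5 mL + 35 mL = 37.5 mL total → factor 37.5/2.5 = 15
Dilution factor to solution 1 = 22; to solution 3 = 6600
[solution 1]/[solution 3] = (factor to solution 3)/(factor to solution 1) = 6600/22 = 300

300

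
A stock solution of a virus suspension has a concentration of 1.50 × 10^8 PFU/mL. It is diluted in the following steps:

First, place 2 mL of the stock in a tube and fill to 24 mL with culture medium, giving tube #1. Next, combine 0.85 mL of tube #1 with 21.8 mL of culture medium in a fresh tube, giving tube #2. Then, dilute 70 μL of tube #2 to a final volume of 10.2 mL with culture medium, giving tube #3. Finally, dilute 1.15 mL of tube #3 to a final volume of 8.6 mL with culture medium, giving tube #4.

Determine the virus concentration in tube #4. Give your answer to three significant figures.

Step 1: 2 mL brought to 24 mL → factor 24/2 = 12
Step 2: 0.85 mL + 21.8 mL = 22.65 mL total → factor 22.65/0.85 = 26.647
Step 3: 70 μL brought to 10.2 mL → factor 10200/70 = 145.71
Step 4: 1.15 mL brought to 8.6 mL → factor 8.6/1.15 = 7.4783
Overall dilution factor = 12 × 26.647 × 145.71 × 7.4783 = 3.4844 × 10^5
Final = 1.50 × 10^8 PFU/mL / 3.4844 × 10^5 = 430 PFU/mL

430 PFU/mL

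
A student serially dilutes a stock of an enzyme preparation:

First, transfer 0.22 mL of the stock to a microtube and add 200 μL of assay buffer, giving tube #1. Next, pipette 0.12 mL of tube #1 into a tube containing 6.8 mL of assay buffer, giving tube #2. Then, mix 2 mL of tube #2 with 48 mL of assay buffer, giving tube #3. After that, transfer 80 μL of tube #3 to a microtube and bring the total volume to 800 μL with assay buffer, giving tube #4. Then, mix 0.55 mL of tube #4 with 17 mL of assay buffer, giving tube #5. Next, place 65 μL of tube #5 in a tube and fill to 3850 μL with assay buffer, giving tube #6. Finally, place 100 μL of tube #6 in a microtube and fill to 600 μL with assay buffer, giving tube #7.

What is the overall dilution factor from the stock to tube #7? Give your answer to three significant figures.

3.12 × 10^8

Step 1: 0.22 mL + 200 μL = 0.42 mL total → factor 0.42/0.22 = 1.9091
Step 2: 0.12 mL + 6.8 mL = 6.92 mL total → factor 6.92/0.12 = 57.667
Step 3: 2 mL + 48 mL = 50 mL total → factor 50/2 = 25
Step 4: 80 μL brought to 800 μL → factor 800/80 = 10
Step 5: 0.55 mL + 17 mL = 17.55 mL total → factor 17.55/0.55 = 31.909
Step 6: 65 μL brought to 3850 μL → factor 3850/65 = 59.231
Step 7: 100 μL brought to 600 μL → factor 600/100 = 6
Overall dilution factor = 1.9091 × 57.667 × 25 × 10 × 31.909 × 59.231 × 6 = 3.1211 × 10^8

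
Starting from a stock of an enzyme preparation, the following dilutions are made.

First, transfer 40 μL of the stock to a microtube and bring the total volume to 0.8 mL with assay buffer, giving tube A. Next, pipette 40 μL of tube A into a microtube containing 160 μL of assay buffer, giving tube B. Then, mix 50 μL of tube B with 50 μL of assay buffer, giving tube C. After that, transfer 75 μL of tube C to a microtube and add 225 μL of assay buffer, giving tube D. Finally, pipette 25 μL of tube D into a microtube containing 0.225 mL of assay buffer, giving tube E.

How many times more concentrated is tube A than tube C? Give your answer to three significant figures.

10.0

Step 1: 40 μL brought to 0.8 mL → factor 800/40 = 20
Step 2: 40 μL + 160 μL = 200 μL total → factor 200/40 = 5
Step 3: 50 μL + 50 μL = 100 μL total → factor 100/50 = 2
Dilution factor to tube A = 20; to tube C = 200
[tube A]/[tube C] = (factor to tube C)/(factor to tube A) = 200/20 = 10.0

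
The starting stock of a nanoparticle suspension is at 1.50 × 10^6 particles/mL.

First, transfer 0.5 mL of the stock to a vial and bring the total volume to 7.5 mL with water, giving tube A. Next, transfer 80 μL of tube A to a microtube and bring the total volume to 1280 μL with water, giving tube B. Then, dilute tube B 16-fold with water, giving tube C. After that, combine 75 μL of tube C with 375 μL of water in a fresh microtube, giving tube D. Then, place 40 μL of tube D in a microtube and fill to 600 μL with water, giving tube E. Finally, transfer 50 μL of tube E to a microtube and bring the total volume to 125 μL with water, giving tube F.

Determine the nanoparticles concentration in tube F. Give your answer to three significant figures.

Step 1: 0.5 mL brought to 7.5 mL → factor 7.5/0.5 = 15
Step 2: 80 μL brought to 1280 μL → factor 1280/80 = 16
Step 3: 16-fold → factor 16
Step 4: 75 μL + 375 μL = 450 μL total → factor 450/75 = 6
Step 5: 40 μL brought to 600 μL → factor 600/40 = 15
Step 6: 50 μL brought to 125 μL → factor 125/50 = 2.5
Overall dilution factor = 15 × 16 × 16 × 6 × 15 × 2.5 = 8.64 × 10^5
Final = 1.50 × 10^6 particles/mL / 8.64 × 10^5 = 1.74 particles/mL

1.74 particles/mL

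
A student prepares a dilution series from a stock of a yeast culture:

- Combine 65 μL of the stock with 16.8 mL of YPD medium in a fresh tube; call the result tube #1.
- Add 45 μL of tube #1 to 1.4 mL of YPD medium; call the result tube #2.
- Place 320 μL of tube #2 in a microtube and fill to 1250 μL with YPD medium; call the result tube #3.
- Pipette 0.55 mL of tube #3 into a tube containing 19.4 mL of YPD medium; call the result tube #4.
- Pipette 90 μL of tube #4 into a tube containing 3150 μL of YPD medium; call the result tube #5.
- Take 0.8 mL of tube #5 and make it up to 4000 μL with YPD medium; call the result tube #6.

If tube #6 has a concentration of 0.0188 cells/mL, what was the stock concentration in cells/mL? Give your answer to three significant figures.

Step 1: 65 μL + 16.8 mL = 16865 μL total → factor 16865/65 = 259.46
Step 2: 45 μL + 1.4 mL = 1445 μL total → factor 1445/45 = 32.111
Step 3: 320 μL brought to 1250 μL → factor 1250/320 = 3.9062
Step 4: 0.55 mL + 19.4 mL = 19.95 mL total → factor 19.95/0.55 = 36.273
Step 5: 90 μL + 3150 μL = 3240 μL total → factor 3240/90 = 36
Step 6: 0.8 mL brought to 4000 μL → factor 4/0.8 = 5
Overall dilution factor = 259.46 × 32.111 × 3.9062 × 36.273 × 36 × 5 = 2.1249 × 10^8
Stock = 0.0188 cells/mL × 2.1249 × 10^8 = 3.99 × 10^6 cells/mL

3.99 × 10^6 cells/mL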